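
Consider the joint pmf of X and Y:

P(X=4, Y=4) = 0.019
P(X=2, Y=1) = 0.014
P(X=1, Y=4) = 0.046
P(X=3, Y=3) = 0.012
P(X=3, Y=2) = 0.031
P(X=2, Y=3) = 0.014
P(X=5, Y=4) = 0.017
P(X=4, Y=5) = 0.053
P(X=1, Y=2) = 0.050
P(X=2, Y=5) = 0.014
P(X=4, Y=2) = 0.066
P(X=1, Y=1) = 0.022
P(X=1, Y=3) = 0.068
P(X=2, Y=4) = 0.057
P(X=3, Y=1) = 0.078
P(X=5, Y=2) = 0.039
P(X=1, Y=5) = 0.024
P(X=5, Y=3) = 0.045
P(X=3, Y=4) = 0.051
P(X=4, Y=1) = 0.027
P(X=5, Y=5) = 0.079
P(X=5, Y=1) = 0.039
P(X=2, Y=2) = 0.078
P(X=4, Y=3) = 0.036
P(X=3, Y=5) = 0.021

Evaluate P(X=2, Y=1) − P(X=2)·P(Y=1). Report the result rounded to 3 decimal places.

-0.018

P(X=2) = 0.014 + 0.078 + 0.014 + 0.057 + 0.014 = 0.177.
P(Y=1) = 0.022 + 0.014 + 0.078 + 0.027 + 0.039 = 0.180.
P(X=2, Y=1) − P(X=2)P(Y=1) = 0.014 − 0.177×0.180 = -0.018.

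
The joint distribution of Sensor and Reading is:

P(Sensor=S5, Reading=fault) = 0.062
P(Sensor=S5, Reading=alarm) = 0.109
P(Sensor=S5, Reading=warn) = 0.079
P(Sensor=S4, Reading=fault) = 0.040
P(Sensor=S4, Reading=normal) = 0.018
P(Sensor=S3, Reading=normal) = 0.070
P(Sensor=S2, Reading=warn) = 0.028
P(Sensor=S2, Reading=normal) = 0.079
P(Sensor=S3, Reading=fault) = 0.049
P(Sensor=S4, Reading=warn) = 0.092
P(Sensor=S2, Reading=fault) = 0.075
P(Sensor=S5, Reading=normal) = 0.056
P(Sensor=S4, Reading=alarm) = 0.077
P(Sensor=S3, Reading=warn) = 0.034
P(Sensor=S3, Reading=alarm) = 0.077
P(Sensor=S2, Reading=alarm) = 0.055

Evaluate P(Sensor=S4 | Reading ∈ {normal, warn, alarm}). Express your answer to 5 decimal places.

P(Reading=normal) = 0.079 + 0.070 + 0.018 + 0.056 = 0.223.
P(Reading=warn) = 0.028 + 0.034 + 0.092 + 0.079 = 0.233.
P(Reading=alarm) = 0.055 + 0.077 + 0.077 + 0.109 = 0.318.
P(Reading ∈ {normal, warn, alarm}) = 0.223 + 0.233 + 0.318 = 0.774; P(Sensor=S4, Reading ∈ {normal, warn, alarm}) = 0.018 + 0.092 + 0.077 = 0.187.
P(Sensor=S4 | Reading ∈ {normal, warn, alarm}) = 0.187/0.774 = 0.24160.

0.24160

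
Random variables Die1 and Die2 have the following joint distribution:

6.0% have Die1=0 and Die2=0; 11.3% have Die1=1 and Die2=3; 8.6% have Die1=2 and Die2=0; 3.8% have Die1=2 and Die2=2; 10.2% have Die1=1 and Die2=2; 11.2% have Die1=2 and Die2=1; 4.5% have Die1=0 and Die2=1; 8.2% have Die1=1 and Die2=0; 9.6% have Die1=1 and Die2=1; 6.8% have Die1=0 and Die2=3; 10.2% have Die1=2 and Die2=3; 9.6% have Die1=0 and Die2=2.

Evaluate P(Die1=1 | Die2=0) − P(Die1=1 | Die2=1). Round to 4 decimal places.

-0.0198

P(Die2=0) = 0.060 + 0.082 + 0.086 = 0.228; P(Die1=1 | Die2=0) = 0.082/0.228 = 0.35965.
P(Die2=1) = 0.045 + 0.096 + 0.112 = 0.253; P(Die1=1 | Die2=1) = 0.096/0.253 = 0.37945.
Difference = -0.0198.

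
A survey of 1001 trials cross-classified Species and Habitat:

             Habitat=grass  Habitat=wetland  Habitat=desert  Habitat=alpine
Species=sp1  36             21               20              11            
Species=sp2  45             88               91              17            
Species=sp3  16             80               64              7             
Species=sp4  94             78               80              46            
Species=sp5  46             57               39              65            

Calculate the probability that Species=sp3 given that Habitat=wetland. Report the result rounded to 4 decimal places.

0.2469

Total with Habitat=wetland: 21 + 88 + 80 + 78 + 57 = 324.
P(Species=sp3 | Habitat=wetland) = 80/324 = 0.2469.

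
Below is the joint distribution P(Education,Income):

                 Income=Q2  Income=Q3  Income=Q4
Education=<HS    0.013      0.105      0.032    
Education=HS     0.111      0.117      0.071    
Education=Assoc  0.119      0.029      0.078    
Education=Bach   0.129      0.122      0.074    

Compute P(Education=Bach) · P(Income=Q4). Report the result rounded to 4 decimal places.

0.0829

P(Education=Bach) = 0.129 + 0.122 + 0.074 = 0.325.
P(Income=Q4) = 0.032 + 0.071 + 0.078 + 0.074 = 0.255.
Product: 0.325 × 0.255 = 0.0829.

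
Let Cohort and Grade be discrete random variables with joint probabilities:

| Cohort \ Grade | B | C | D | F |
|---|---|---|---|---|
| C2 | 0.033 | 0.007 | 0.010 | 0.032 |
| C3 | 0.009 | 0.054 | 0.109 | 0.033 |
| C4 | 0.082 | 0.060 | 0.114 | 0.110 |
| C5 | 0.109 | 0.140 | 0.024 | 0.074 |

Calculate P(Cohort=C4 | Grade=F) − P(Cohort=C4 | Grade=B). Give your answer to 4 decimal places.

P(Grade=F) = 0.032 + 0.033 + 0.110 + 0.074 = 0.249; P(Cohort=C4 | Grade=F) = 0.110/0.249 = 0.44177.
P(Grade=B) = 0.033 + 0.009 + 0.082 + 0.109 = 0.233; P(Cohort=C4 | Grade=B) = 0.082/0.233 = 0.35193.
Difference = 0.0898.

0.0898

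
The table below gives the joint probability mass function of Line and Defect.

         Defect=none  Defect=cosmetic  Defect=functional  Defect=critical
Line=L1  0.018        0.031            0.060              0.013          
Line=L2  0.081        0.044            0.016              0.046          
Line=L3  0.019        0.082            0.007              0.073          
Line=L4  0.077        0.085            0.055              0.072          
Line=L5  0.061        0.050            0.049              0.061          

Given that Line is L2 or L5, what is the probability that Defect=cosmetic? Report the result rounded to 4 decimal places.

P(Line=L2) = 0.081 + 0.044 + 0.016 + 0.046 = 0.187.
P(Line=L5) = 0.061 + 0.050 + 0.049 + 0.061 = 0.221.
P(Line ∈ {L2, L5}) = 0.187 + 0.221 = 0.408; P(Defect=cosmetic, Line ∈ {L2, L5}) = 0.044 + 0.050 = 0.094.
P(Defect=cosmetic | Line ∈ {L2, L5}) = 0.094/0.408 = 0.2304.

0.2304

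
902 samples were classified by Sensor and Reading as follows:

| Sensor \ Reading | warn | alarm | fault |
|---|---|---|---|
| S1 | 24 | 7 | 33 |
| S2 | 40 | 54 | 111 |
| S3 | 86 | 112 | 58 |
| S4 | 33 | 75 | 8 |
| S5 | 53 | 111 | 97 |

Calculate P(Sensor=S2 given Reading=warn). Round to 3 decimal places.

0.169

Total with Reading=warn: 24 + 40 + 86 + 33 + 53 = 236.
P(Sensor=S2 | Reading=warn) = 40/236 = 0.169.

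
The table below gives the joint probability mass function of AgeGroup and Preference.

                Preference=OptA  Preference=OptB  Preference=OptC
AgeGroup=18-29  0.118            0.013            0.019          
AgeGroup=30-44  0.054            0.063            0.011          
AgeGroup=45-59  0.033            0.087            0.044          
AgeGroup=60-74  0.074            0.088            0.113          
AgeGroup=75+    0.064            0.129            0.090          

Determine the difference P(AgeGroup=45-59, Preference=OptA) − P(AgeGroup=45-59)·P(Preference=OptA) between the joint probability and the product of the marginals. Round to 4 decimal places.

P(AgeGroup=45-59) = 0.033 + 0.087 + 0.044 = 0.164.
P(Preference=OptA) = 0.118 + 0.054 + 0.033 + 0.074 + 0.064 = 0.343.
P(AgeGroup=45-59, Preference=OptA) − P(AgeGroup=45-59)P(Preference=OptA) = 0.033 − 0.164×0.343 = -0.0233.

-0.0233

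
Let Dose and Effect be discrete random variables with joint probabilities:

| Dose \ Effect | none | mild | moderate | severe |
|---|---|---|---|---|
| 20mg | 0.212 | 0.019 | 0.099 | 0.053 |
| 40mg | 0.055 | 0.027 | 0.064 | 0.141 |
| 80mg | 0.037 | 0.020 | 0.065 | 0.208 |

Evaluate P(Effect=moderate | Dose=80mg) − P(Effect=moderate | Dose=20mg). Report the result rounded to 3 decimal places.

P(Dose=80mg) = 0.037 + 0.020 + 0.065 + 0.208 = 0.330; P(Effect=moderate | Dose=80mg) = 0.065/0.330 = 0.1970.
P(Dose=20mg) = 0.212 + 0.019 + 0.099 + 0.053 = 0.383; P(Effect=moderate | Dose=20mg) = 0.099/0.383 = 0.2585.
Difference = -0.062.

-0.062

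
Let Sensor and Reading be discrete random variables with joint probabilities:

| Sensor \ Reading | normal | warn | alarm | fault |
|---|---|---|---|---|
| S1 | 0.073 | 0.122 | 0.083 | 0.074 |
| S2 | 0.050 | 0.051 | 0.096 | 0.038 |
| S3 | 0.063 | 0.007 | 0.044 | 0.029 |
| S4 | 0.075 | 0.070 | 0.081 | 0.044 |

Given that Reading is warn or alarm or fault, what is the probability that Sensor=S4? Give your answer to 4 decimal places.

0.2639

P(Reading=warn) = 0.122 + 0.051 + 0.007 + 0.070 = 0.250.
P(Reading=alarm) = 0.083 + 0.096 + 0.044 + 0.081 = 0.304.
P(Reading=fault) = 0.074 + 0.038 + 0.029 + 0.044 = 0.185.
P(Reading ∈ {warn, alarm, fault}) = 0.250 + 0.304 + 0.185 = 0.739; P(Sensor=S4, Reading ∈ {warn, alarm, fault}) = 0.070 + 0.081 + 0.044 = 0.195.
P(Sensor=S4 | Reading ∈ {warn, alarm, fault}) = 0.195/0.739 = 0.2639.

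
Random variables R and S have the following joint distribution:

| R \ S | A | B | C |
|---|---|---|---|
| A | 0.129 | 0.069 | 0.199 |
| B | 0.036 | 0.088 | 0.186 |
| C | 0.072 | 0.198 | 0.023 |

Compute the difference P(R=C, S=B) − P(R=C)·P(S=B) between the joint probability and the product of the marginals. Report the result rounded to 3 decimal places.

0.094

P(R=C) = 0.072 + 0.198 + 0.023 = 0.293.
P(S=B) = 0.069 + 0.088 + 0.198 = 0.355.
P(R=C, S=B) − P(R=C)P(S=B) = 0.198 − 0.293×0.355 = 0.094.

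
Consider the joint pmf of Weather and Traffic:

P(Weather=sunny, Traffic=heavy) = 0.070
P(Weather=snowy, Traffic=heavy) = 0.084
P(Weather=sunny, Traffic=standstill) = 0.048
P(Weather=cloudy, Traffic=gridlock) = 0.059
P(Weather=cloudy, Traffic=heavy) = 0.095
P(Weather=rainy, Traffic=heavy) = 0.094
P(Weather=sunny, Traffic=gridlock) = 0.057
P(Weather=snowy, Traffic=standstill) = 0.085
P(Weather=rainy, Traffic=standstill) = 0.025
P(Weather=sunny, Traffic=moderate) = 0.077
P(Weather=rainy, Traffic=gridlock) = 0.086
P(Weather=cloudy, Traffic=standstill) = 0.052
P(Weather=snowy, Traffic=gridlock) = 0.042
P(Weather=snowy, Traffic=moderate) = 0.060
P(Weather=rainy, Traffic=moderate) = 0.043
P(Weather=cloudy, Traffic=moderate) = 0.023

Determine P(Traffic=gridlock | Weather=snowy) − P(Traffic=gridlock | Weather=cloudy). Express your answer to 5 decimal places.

-0.10266

P(Weather=snowy) = 0.060 + 0.084 + 0.042 + 0.085 = 0.271; P(Traffic=gridlock | Weather=snowy) = 0.042/0.271 = 0.154982.
P(Weather=cloudy) = 0.023 + 0.095 + 0.059 + 0.052 = 0.229; P(Traffic=gridlock | Weather=cloudy) = 0.059/0.229 = 0.257642.
Difference = -0.10266.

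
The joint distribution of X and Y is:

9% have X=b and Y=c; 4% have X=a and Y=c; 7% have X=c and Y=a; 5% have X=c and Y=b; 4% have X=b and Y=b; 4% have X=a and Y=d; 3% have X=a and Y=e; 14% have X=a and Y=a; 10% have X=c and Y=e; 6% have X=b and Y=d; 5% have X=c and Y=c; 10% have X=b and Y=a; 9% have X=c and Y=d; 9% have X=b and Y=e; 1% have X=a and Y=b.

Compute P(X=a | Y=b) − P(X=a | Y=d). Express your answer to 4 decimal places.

P(Y=b) = 0.01 + 0.04 + 0.05 = 0.10; P(X=a | Y=b) = 0.01/0.10 = 0.10000.
P(Y=d) = 0.04 + 0.06 + 0.09 = 0.19; P(X=a | Y=d) = 0.04/0.19 = 0.21053.
Difference = -0.1105.

-0.1105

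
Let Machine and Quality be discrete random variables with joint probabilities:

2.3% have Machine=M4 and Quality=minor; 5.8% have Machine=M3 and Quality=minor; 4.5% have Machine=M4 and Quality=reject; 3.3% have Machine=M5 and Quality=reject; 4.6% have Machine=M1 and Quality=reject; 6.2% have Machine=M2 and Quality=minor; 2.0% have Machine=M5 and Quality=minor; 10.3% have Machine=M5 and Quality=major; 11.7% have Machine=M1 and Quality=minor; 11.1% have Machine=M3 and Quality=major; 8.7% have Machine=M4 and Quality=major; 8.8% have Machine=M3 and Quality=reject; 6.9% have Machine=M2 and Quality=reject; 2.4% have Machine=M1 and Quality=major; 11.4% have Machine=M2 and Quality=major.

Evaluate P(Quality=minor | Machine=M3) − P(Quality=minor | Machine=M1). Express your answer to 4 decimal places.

P(Machine=M3) = 0.058 + 0.111 + 0.088 = 0.257; P(Quality=minor | Machine=M3) = 0.058/0.257 = 0.22568.
P(Machine=M1) = 0.117 + 0.024 + 0.046 = 0.187; P(Quality=minor | Machine=M1) = 0.117/0.187 = 0.62567.
Difference = -0.4000.

-0.4000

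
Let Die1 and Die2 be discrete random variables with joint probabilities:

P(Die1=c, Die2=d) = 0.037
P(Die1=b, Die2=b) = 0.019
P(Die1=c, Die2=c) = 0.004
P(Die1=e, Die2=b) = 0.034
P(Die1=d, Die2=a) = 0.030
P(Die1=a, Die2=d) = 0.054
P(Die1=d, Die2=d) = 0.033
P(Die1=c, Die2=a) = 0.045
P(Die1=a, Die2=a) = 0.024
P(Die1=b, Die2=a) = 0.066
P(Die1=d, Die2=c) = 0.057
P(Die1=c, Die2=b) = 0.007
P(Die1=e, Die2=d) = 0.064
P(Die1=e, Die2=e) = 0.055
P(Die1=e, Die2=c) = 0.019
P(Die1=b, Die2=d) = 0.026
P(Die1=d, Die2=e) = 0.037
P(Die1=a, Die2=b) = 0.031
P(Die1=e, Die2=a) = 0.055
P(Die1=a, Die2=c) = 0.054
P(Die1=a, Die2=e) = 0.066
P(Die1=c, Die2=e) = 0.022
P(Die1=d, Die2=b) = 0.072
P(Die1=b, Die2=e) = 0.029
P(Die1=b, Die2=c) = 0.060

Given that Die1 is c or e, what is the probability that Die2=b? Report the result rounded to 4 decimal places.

P(Die1=c) = 0.045 + 0.007 + 0.004 + 0.037 + 0.022 = 0.115.
P(Die1=e) = 0.055 + 0.034 + 0.019 + 0.064 + 0.055 = 0.227.
P(Die1 ∈ {c, e}) = 0.115 + 0.227 = 0.342; P(Die2=b, Die1 ∈ {c, e}) = 0.007 + 0.034 = 0.041.
P(Die2=b | Die1 ∈ {c, e}) = 0.041/0.342 = 0.1199.

0.1199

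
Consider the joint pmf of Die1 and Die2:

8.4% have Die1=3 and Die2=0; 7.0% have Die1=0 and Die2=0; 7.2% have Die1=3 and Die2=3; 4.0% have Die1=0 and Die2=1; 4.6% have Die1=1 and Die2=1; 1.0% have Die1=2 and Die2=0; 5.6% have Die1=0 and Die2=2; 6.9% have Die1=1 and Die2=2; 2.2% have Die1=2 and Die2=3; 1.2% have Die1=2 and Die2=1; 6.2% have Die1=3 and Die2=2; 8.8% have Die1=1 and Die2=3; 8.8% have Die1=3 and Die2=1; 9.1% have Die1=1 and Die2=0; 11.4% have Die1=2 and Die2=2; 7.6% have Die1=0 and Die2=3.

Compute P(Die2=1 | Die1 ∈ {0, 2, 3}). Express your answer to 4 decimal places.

P(Die1=0) = 0.070 + 0.040 + 0.056 + 0.076 = 0.242.
P(Die1=2) = 0.010 + 0.012 + 0.114 + 0.022 = 0.158.
P(Die1=3) = 0.084 + 0.088 + 0.062 + 0.072 = 0.306.
P(Die1 ∈ {0, 2, 3}) = 0.242 + 0.158 + 0.306 = 0.706; P(Die2=1, Die1 ∈ {0, 2, 3}) = 0.040 + 0.012 + 0.088 = 0.140.
P(Die2=1 | Die1 ∈ {0, 2, 3}) = 0.140/0.706 = 0.1983.

0.1983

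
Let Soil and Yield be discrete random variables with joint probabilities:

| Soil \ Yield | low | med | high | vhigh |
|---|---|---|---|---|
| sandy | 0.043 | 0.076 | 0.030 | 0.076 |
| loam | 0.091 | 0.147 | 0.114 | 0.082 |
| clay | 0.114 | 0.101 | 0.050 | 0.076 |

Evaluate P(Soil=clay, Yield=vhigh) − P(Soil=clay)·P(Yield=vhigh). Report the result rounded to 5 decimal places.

-0.00379

P(Soil=clay) = 0.114 + 0.101 + 0.050 + 0.076 = 0.341.
P(Yield=vhigh) = 0.076 + 0.082 + 0.076 = 0.234.
P(Soil=clay, Yield=vhigh) − P(Soil=clay)P(Yield=vhigh) = 0.076 − 0.341×0.234 = -0.00379.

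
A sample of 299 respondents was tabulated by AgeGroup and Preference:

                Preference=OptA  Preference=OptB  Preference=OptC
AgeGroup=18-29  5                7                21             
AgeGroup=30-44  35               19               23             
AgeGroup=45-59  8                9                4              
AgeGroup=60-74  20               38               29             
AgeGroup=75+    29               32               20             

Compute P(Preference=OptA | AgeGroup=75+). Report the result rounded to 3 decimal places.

0.358

Total with AgeGroup=75+: 29 + 32 + 20 = 81.
P(Preference=OptA | AgeGroup=75+) = 29/81 = 0.358.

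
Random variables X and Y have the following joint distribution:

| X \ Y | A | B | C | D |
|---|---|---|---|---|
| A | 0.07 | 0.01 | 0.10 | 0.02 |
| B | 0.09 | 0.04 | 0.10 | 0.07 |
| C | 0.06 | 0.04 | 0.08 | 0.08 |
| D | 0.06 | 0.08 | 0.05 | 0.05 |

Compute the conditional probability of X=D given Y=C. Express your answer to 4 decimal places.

0.1515

P(Y=C) = 0.10 + 0.10 + 0.08 + 0.05 = 0.33.
P(X=D | Y=C) = 0.05/0.33 = 0.1515.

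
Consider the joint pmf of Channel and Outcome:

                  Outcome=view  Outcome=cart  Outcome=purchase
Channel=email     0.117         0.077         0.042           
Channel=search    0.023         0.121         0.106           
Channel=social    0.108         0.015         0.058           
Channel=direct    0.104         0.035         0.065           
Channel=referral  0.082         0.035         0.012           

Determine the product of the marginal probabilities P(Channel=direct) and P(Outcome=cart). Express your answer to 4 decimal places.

0.0577

P(Channel=direct) = 0.104 + 0.035 + 0.065 = 0.204.
P(Outcome=cart) = 0.077 + 0.121 + 0.015 + 0.035 + 0.035 = 0.283.
Product: 0.204 × 0.283 = 0.0577.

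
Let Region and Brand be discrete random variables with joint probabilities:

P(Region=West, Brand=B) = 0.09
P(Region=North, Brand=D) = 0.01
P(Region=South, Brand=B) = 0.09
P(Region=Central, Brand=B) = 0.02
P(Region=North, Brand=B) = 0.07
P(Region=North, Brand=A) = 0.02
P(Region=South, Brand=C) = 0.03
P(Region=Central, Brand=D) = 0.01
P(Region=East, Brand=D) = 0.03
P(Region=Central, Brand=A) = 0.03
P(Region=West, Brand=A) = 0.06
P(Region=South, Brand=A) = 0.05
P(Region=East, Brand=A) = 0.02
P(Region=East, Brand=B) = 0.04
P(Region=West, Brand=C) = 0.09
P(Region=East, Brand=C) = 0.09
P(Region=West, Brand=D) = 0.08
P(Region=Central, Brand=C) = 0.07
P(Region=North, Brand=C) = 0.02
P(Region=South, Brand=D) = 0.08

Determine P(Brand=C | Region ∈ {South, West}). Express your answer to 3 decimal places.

P(Region=South) = 0.05 + 0.09 + 0.03 + 0.08 = 0.25.
P(Region=West) = 0.06 + 0.09 + 0.09 + 0.08 = 0.32.
P(Region ∈ {South, West}) = 0.25 + 0.32 = 0.57; P(Brand=C, Region ∈ {South, West}) = 0.03 + 0.09 = 0.12.
P(Brand=C | Region ∈ {South, West}) = 0.12/0.57 = 0.211.

0.211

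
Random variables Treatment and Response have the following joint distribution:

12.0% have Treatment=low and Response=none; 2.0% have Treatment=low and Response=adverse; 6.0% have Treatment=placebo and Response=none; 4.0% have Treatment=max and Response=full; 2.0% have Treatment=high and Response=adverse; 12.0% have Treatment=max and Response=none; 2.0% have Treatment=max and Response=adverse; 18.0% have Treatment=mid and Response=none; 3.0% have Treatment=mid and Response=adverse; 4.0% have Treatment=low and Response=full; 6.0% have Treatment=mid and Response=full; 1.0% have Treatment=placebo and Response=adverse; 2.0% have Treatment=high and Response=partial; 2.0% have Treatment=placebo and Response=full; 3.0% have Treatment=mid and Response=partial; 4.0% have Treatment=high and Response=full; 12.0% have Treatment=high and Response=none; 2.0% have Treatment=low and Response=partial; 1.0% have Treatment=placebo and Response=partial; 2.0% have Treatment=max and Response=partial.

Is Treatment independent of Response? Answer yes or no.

Every cell satisfies P(Treatment,Response) = P(Treatment)·P(Response). For instance P(Treatment=high) = 0.200, P(Response=adverse) = 0.100, and 0.200×0.100 = 0.020 matches the joint entry. So Treatment and Response are independent.

yes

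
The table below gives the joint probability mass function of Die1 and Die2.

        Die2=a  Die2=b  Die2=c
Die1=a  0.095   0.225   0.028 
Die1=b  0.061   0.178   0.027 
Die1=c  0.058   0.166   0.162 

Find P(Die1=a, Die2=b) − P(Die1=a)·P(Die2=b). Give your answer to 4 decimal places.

0.0270

P(Die1=a) = 0.095 + 0.225 + 0.028 = 0.348.
P(Die2=b) = 0.225 + 0.178 + 0.166 = 0.569.
P(Die1=a, Die2=b) − P(Die1=a)P(Die2=b) = 0.225 − 0.348×0.569 = 0.0270.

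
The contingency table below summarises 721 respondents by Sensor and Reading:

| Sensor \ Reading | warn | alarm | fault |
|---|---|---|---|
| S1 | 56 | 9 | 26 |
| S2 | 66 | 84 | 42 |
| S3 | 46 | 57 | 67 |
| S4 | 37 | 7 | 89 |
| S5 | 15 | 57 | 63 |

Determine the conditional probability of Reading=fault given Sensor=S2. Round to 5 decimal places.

Total with Sensor=S2: 66 + 84 + 42 = 192.
P(Reading=fault | Sensor=S2) = 42/192 = 0.21875.

0.21875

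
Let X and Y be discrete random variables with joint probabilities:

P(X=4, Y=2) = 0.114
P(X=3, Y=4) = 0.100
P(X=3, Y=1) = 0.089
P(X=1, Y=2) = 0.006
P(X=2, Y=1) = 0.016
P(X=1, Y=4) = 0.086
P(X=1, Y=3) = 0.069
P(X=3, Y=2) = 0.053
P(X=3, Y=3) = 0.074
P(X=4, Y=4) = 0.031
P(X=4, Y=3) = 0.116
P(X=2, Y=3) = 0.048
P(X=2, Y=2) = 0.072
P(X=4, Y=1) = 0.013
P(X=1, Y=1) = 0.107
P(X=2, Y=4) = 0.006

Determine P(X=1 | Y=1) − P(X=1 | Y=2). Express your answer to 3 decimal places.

P(Y=1) = 0.107 + 0.016 + 0.089 + 0.013 = 0.225; P(X=1 | Y=1) = 0.107/0.225 = 0.4756.
P(Y=2) = 0.006 + 0.072 + 0.053 + 0.114 = 0.245; P(X=1 | Y=2) = 0.006/0.245 = 0.0245.
Difference = 0.451.

0.451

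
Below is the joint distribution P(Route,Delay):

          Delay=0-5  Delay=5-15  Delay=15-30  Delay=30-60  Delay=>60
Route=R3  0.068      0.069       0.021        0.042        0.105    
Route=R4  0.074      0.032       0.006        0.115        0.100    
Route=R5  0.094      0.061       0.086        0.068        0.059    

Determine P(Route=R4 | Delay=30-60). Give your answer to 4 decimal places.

0.5111

P(Delay=30-60) = 0.042 + 0.115 + 0.068 = 0.225.
P(Route=R4 | Delay=30-60) = 0.115/0.225 = 0.5111.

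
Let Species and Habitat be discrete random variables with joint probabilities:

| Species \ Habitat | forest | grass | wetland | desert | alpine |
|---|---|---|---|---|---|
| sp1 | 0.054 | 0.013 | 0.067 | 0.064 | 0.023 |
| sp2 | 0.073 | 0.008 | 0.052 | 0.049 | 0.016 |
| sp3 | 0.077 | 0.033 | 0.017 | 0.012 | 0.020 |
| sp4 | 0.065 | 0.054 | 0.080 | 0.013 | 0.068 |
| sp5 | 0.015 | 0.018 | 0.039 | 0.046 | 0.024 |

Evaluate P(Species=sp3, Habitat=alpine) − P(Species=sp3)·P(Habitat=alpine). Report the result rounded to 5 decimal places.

-0.00401

P(Species=sp3) = 0.077 + 0.033 + 0.017 + 0.012 + 0.020 = 0.159.
P(Habitat=alpine) = 0.023 + 0.016 + 0.020 + 0.068 + 0.024 = 0.151.
P(Species=sp3, Habitat=alpine) − P(Species=sp3)P(Habitat=alpine) = 0.020 − 0.159×0.151 = -0.00401.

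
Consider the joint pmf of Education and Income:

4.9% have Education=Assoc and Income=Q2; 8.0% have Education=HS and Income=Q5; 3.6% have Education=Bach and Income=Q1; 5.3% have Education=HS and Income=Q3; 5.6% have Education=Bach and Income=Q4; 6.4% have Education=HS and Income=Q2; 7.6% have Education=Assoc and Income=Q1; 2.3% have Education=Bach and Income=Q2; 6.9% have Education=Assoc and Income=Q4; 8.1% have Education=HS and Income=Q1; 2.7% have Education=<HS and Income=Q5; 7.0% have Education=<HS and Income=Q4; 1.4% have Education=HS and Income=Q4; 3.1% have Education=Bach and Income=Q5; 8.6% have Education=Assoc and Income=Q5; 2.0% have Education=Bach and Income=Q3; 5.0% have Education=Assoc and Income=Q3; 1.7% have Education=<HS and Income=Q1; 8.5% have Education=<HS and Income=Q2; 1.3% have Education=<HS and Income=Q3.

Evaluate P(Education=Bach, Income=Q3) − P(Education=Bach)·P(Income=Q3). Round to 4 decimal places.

-0.0026

P(Education=Bach) = 0.036 + 0.023 + 0.020 + 0.056 + 0.031 = 0.166.
P(Income=Q3) = 0.013 + 0.053 + 0.050 + 0.020 = 0.136.
P(Education=Bach, Income=Q3) − P(Education=Bach)P(Income=Q3) = 0.020 − 0.166×0.136 = -0.0026.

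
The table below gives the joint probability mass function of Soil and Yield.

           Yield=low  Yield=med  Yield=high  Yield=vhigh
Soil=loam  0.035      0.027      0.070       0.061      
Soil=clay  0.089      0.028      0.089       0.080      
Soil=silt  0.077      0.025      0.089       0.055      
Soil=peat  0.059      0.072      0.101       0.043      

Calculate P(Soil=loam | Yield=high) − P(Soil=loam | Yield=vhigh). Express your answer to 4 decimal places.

-0.0547

P(Yield=high) = 0.070 + 0.089 + 0.089 + 0.101 = 0.349; P(Soil=loam | Yield=high) = 0.070/0.349 = 0.20057.
P(Yield=vhigh) = 0.061 + 0.080 + 0.055 + 0.043 = 0.239; P(Soil=loam | Yield=vhigh) = 0.061/0.239 = 0.25523.
Difference = -0.0547.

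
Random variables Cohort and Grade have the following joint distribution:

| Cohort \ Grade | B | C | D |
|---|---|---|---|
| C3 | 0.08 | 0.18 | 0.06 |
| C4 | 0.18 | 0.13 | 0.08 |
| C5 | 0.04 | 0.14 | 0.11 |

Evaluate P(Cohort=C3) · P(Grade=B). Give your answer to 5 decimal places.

P(Cohort=C3) = 0.08 + 0.18 + 0.06 = 0.32.
P(Grade=B) = 0.08 + 0.18 + 0.04 = 0.30.
Product: 0.32 × 0.30 = 0.09600.

0.09600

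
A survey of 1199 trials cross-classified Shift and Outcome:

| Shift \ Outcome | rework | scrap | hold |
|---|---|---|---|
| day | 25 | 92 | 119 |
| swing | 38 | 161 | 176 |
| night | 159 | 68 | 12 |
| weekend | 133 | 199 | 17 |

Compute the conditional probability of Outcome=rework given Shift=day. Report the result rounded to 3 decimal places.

0.106

Total with Shift=day: 25 + 92 + 119 = 236.
P(Outcome=rework | Shift=day) = 25/236 = 0.106.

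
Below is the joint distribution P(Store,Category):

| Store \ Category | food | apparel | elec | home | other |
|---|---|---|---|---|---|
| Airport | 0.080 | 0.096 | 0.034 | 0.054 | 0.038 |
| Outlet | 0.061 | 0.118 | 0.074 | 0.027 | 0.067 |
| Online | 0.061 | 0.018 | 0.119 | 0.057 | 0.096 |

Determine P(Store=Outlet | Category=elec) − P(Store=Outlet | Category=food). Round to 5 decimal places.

P(Category=elec) = 0.034 + 0.074 + 0.119 = 0.227; P(Store=Outlet | Category=elec) = 0.074/0.227 = 0.325991.
P(Category=food) = 0.080 + 0.061 + 0.061 = 0.202; P(Store=Outlet | Category=food) = 0.061/0.202 = 0.301980.
Difference = 0.02401.

0.02401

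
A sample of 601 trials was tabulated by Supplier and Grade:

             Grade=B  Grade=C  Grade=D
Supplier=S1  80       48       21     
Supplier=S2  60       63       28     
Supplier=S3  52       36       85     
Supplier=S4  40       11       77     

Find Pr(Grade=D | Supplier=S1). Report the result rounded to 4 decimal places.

0.1409

Total with Supplier=S1: 80 + 48 + 21 = 149.
P(Grade=D | Supplier=S1) = 21/149 = 0.1409.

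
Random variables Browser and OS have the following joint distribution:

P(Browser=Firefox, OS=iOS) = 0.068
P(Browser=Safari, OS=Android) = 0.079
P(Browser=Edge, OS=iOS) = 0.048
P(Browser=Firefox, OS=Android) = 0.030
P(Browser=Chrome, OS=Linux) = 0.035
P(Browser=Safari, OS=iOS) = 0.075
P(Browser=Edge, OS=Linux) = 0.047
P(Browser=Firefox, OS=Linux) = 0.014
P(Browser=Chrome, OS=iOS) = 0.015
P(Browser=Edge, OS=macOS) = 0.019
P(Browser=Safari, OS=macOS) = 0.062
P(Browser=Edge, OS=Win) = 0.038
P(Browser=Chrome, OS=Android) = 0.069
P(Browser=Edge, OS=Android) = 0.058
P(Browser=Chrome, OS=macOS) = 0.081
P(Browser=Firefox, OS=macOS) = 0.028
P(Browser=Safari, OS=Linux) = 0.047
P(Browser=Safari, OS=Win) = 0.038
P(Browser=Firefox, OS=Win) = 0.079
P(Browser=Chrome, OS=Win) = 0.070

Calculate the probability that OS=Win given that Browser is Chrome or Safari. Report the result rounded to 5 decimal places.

0.18914

P(Browser=Chrome) = 0.070 + 0.081 + 0.035 + 0.015 + 0.069 = 0.270.
P(Browser=Safari) = 0.038 + 0.062 + 0.047 + 0.075 + 0.079 = 0.301.
P(Browser ∈ {Chrome, Safari}) = 0.270 + 0.301 = 0.571; P(OS=Win, Browser ∈ {Chrome, Safari}) = 0.070 + 0.038 = 0.108.
P(OS=Win | Browser ∈ {Chrome, Safari}) = 0.108/0.571 = 0.18914.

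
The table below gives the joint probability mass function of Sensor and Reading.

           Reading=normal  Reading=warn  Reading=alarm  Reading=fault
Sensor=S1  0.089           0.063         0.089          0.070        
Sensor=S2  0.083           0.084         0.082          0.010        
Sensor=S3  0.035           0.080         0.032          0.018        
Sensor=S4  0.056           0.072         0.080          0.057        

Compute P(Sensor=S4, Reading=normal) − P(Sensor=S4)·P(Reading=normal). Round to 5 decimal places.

P(Sensor=S4) = 0.056 + 0.072 + 0.080 + 0.057 = 0.265.
P(Reading=normal) = 0.089 + 0.083 + 0.035 + 0.056 = 0.263.
P(Sensor=S4, Reading=normal) − P(Sensor=S4)P(Reading=normal) = 0.056 − 0.265×0.263 = -0.01370.

-0.01370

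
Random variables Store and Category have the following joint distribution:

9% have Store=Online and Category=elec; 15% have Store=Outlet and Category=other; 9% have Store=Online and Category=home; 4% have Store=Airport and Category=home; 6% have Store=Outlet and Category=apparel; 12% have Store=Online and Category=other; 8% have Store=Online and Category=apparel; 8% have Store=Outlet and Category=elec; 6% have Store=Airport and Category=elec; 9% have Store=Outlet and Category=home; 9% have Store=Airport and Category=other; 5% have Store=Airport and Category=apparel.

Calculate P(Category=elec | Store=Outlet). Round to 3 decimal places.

0.211

P(Store=Outlet) = 0.06 + 0.08 + 0.09 + 0.15 = 0.38.
P(Category=elec | Store=Outlet) = 0.08/0.38 = 0.211.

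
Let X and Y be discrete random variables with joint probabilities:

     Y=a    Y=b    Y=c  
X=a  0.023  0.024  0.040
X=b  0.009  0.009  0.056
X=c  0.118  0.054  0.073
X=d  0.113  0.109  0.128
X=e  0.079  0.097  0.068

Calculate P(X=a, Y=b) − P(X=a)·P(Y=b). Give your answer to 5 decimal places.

P(X=a) = 0.023 + 0.024 + 0.040 = 0.087.
P(Y=b) = 0.024 + 0.009 + 0.054 + 0.109 + 0.097 = 0.293.
P(X=a, Y=b) − P(X=a)P(Y=b) = 0.024 − 0.087×0.293 = -0.00149.

-0.00149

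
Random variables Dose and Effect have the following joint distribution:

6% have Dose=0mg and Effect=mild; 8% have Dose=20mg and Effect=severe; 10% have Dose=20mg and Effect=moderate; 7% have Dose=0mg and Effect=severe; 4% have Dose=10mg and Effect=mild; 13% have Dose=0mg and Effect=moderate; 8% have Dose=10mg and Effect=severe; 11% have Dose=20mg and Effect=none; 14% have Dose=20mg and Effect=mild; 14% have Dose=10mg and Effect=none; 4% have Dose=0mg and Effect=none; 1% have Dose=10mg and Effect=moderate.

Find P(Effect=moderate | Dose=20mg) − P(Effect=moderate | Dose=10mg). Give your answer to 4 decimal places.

P(Dose=20mg) = 0.11 + 0.14 + 0.10 + 0.08 = 0.43; P(Effect=moderate | Dose=20mg) = 0.10/0.43 = 0.23256.
P(Dose=10mg) = 0.14 + 0.04 + 0.01 + 0.08 = 0.27; P(Effect=moderate | Dose=10mg) = 0.01/0.27 = 0.03704.
Difference = 0.1955.

0.1955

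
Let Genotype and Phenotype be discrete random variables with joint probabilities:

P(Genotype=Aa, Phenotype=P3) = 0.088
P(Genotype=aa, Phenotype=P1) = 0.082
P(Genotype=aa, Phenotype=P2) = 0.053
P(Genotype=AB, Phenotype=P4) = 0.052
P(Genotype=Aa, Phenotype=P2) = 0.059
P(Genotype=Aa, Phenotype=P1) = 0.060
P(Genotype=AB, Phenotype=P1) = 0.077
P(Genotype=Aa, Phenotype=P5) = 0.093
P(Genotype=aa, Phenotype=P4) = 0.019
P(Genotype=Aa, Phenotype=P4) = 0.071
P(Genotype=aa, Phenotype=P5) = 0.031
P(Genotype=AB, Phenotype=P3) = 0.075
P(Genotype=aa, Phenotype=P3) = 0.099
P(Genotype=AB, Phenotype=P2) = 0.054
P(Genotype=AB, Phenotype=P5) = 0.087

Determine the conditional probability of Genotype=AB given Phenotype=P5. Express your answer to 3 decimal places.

P(Phenotype=P5) = 0.093 + 0.031 + 0.087 = 0.211.
P(Genotype=AB | Phenotype=P5) = 0.087/0.211 = 0.412.

0.412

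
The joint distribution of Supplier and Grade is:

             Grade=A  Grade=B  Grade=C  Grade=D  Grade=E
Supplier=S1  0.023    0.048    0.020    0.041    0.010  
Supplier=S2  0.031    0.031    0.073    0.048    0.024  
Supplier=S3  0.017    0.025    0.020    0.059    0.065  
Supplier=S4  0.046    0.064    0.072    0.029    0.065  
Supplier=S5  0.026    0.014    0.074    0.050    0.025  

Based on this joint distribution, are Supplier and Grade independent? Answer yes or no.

no

P(Supplier=S4) = 0.276 and P(Grade=D) = 0.227, so their product is 0.06265, but P(Supplier=S4, Grade=D) = 0.029. Since these differ, Supplier and Grade are not independent.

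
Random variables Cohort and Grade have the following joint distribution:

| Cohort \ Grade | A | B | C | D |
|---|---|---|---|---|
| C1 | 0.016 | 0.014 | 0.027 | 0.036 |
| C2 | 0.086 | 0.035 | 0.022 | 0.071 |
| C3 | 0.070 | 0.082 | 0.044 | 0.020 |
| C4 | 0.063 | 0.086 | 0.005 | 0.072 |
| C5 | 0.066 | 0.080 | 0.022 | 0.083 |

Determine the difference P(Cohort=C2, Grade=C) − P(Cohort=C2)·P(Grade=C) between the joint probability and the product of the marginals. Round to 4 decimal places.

-0.0037

P(Cohort=C2) = 0.086 + 0.035 + 0.022 + 0.071 = 0.214.
P(Grade=C) = 0.027 + 0.022 + 0.044 + 0.005 + 0.022 = 0.120.
P(Cohort=C2, Grade=C) − P(Cohort=C2)P(Grade=C) = 0.022 − 0.214×0.120 = -0.0037.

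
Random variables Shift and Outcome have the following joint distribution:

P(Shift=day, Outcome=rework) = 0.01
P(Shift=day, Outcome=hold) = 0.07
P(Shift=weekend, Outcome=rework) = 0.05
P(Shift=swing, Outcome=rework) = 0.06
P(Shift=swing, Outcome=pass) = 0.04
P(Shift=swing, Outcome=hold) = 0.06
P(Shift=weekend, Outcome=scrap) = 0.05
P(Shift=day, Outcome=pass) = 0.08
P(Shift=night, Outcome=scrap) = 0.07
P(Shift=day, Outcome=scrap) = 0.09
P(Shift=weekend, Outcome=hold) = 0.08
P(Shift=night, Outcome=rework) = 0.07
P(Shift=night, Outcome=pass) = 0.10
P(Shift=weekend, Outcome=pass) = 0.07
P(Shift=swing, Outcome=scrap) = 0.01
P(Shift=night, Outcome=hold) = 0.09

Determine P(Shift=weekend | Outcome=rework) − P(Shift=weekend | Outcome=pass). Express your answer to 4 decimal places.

P(Outcome=rework) = 0.01 + 0.06 + 0.07 + 0.05 = 0.19; P(Shift=weekend | Outcome=rework) = 0.05/0.19 = 0.26316.
P(Outcome=pass) = 0.08 + 0.04 + 0.10 + 0.07 = 0.29; P(Shift=weekend | Outcome=pass) = 0.07/0.29 = 0.24138.
Difference = 0.0218.

0.0218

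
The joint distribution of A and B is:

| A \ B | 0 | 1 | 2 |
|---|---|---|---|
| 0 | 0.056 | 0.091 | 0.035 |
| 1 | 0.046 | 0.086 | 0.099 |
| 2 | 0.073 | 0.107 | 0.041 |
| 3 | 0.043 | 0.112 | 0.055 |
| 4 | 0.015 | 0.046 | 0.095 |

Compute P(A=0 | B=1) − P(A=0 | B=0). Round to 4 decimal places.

P(B=1) = 0.091 + 0.086 + 0.107 + 0.112 + 0.046 = 0.442; P(A=0 | B=1) = 0.091/0.442 = 0.20588.
P(B=0) = 0.056 + 0.046 + 0.073 + 0.043 + 0.015 = 0.233; P(A=0 | B=0) = 0.056/0.233 = 0.24034.
Difference = -0.0345.

-0.0345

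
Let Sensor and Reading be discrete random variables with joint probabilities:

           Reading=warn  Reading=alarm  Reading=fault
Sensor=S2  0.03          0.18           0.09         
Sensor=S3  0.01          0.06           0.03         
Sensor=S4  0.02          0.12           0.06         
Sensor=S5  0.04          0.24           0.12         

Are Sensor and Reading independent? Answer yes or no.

Every cell satisfies P(Sensor,Reading) = P(Sensor)·P(Reading). For instance P(Sensor=S5) = 0.40, P(Reading=alarm) = 0.60, and 0.40×0.60 = 0.24 matches the joint entry. So Sensor and Reading are independent.

yes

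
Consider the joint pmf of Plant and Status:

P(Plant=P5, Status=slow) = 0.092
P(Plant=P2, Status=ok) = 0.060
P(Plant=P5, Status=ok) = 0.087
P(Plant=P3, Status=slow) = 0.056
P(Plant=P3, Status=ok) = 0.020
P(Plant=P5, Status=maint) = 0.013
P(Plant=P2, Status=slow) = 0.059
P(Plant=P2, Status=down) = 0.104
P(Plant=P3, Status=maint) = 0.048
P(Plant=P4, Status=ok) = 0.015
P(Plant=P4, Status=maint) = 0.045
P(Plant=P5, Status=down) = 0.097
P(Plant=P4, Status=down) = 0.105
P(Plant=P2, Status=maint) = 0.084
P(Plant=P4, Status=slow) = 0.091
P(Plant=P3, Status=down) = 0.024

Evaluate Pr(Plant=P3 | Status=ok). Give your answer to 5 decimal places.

0.10989

P(Status=ok) = 0.060 + 0.020 + 0.015 + 0.087 = 0.182.
P(Plant=P3 | Status=ok) = 0.020/0.182 = 0.10989.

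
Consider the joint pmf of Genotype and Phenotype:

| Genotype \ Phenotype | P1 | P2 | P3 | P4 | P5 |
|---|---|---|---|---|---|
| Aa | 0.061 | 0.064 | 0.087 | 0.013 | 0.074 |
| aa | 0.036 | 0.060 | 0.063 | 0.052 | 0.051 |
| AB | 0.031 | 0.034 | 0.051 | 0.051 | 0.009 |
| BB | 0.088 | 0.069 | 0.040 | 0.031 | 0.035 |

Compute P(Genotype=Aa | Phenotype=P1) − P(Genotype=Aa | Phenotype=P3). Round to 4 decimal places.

-0.0786

P(Phenotype=P1) = 0.061 + 0.036 + 0.031 + 0.088 = 0.216; P(Genotype=Aa | Phenotype=P1) = 0.061/0.216 = 0.28241.
P(Phenotype=P3) = 0.087 + 0.063 + 0.051 + 0.040 = 0.241; P(Genotype=Aa | Phenotype=P3) = 0.087/0.241 = 0.36100.
Difference = -0.0786.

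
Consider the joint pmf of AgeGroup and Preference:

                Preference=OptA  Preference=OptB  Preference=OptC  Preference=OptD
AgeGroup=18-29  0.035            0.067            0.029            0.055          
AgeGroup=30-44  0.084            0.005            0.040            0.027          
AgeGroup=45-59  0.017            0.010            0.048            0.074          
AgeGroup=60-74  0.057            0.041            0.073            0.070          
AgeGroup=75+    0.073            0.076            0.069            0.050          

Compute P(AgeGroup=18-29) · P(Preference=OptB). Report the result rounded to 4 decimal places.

0.0370

P(AgeGroup=18-29) = 0.035 + 0.067 + 0.029 + 0.055 = 0.186.
P(Preference=OptB) = 0.067 + 0.005 + 0.010 + 0.041 + 0.076 = 0.199.
Product: 0.186 × 0.199 = 0.0370.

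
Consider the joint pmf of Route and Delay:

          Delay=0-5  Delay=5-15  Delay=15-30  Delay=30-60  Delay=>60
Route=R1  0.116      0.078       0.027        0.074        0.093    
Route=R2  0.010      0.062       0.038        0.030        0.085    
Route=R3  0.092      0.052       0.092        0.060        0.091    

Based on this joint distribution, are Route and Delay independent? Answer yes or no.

no

P(Route=R2) = 0.225 and P(Delay=0-5) = 0.218, so their product is 0.04905, but P(Route=R2, Delay=0-5) = 0.010. Since these differ, Route and Delay are not independent.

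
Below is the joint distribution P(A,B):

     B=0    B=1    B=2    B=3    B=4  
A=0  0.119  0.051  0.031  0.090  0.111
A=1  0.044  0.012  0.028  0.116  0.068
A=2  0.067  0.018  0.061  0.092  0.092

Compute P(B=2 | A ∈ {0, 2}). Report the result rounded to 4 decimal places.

0.1257

P(A=0) = 0.119 + 0.051 + 0.031 + 0.090 + 0.111 = 0.402.
P(A=2) = 0.067 + 0.018 + 0.061 + 0.092 + 0.092 = 0.330.
P(A ∈ {0, 2}) = 0.402 + 0.330 = 0.732; P(B=2, A ∈ {0, 2}) = 0.031 + 0.061 = 0.092.
P(B=2 | A ∈ {0, 2}) = 0.092/0.732 = 0.1257.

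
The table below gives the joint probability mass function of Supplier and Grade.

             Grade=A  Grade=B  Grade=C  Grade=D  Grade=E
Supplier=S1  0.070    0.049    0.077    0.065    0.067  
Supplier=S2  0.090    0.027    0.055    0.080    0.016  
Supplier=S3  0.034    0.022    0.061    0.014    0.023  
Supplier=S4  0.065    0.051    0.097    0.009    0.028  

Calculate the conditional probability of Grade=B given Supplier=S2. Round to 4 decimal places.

P(Supplier=S2) = 0.090 + 0.027 + 0.055 + 0.080 + 0.016 = 0.268.
P(Grade=B | Supplier=S2) = 0.027/0.268 = 0.1007.

0.1007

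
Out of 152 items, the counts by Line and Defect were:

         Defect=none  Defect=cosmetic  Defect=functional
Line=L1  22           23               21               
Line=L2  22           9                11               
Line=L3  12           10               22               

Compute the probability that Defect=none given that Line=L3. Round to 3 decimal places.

0.273

Total with Line=L3: 12 + 10 + 22 = 44.
P(Defect=none | Line=L3) = 12/44 = 0.273.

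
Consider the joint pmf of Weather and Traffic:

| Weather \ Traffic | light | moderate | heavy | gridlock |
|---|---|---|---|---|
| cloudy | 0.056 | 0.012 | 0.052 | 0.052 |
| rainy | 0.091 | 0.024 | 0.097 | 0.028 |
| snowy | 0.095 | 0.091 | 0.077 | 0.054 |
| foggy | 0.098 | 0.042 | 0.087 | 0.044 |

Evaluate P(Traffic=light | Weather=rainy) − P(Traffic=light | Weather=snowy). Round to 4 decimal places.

0.0795

P(Weather=rainy) = 0.091 + 0.024 + 0.097 + 0.028 = 0.240; P(Traffic=light | Weather=rainy) = 0.091/0.240 = 0.37917.
P(Weather=snowy) = 0.095 + 0.091 + 0.077 + 0.054 = 0.317; P(Traffic=light | Weather=snowy) = 0.095/0.317 = 0.29968.
Difference = 0.0795.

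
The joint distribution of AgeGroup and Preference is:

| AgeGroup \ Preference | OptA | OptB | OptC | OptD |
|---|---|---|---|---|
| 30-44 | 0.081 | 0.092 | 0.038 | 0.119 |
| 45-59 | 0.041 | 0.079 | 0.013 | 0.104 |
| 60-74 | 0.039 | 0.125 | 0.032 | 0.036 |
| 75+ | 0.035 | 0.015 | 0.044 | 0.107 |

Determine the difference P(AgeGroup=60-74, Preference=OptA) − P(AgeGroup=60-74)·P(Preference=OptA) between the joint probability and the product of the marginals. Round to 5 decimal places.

P(AgeGroup=60-74) = 0.039 + 0.125 + 0.032 + 0.036 = 0.232.
P(Preference=OptA) = 0.081 + 0.041 + 0.039 + 0.035 = 0.196.
P(AgeGroup=60-74, Preference=OptA) − P(AgeGroup=60-74)P(Preference=OptA) = 0.039 − 0.232×0.196 = -0.00647.

-0.00647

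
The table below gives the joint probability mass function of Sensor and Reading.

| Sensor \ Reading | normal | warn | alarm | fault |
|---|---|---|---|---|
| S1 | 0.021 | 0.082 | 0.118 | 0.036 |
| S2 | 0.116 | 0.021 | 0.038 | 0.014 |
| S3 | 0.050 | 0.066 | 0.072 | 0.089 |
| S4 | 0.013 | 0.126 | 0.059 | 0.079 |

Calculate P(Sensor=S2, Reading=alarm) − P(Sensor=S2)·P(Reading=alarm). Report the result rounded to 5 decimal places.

-0.01624

P(Sensor=S2) = 0.116 + 0.021 + 0.038 + 0.014 = 0.189.
P(Reading=alarm) = 0.118 + 0.038 + 0.072 + 0.059 = 0.287.
P(Sensor=S2, Reading=alarm) − P(Sensor=S2)P(Reading=alarm) = 0.038 − 0.189×0.287 = -0.01624.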